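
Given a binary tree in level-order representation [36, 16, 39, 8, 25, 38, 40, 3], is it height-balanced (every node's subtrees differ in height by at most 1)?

Tree (level-order array): [36, 16, 39, 8, 25, 38, 40, 3]
Definition: a tree is height-balanced if, at every node, |h(left) - h(right)| <= 1 (empty subtree has height -1).
Bottom-up per-node check:
  node 3: h_left=-1, h_right=-1, diff=0 [OK], height=0
  node 8: h_left=0, h_right=-1, diff=1 [OK], height=1
  node 25: h_left=-1, h_right=-1, diff=0 [OK], height=0
  node 16: h_left=1, h_right=0, diff=1 [OK], height=2
  node 38: h_left=-1, h_right=-1, diff=0 [OK], height=0
  node 40: h_left=-1, h_right=-1, diff=0 [OK], height=0
  node 39: h_left=0, h_right=0, diff=0 [OK], height=1
  node 36: h_left=2, h_right=1, diff=1 [OK], height=3
All nodes satisfy the balance condition.
Result: Balanced


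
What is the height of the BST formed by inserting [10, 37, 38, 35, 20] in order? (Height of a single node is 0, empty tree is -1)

Insertion order: [10, 37, 38, 35, 20]
Tree (level-order array): [10, None, 37, 35, 38, 20]
Compute height bottom-up (empty subtree = -1):
  height(20) = 1 + max(-1, -1) = 0
  height(35) = 1 + max(0, -1) = 1
  height(38) = 1 + max(-1, -1) = 0
  height(37) = 1 + max(1, 0) = 2
  height(10) = 1 + max(-1, 2) = 3
Height = 3


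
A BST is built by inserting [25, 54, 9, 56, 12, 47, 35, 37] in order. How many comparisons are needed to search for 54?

Search path for 54: 25 -> 54
Found: True
Comparisons: 2


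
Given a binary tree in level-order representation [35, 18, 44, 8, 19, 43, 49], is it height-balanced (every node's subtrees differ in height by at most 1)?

Tree (level-order array): [35, 18, 44, 8, 19, 43, 49]
Definition: a tree is height-balanced if, at every node, |h(left) - h(right)| <= 1 (empty subtree has height -1).
Bottom-up per-node check:
  node 8: h_left=-1, h_right=-1, diff=0 [OK], height=0
  node 19: h_left=-1, h_right=-1, diff=0 [OK], height=0
  node 18: h_left=0, h_right=0, diff=0 [OK], height=1
  node 43: h_left=-1, h_right=-1, diff=0 [OK], height=0
  node 49: h_left=-1, h_right=-1, diff=0 [OK], height=0
  node 44: h_left=0, h_right=0, diff=0 [OK], height=1
  node 35: h_left=1, h_right=1, diff=0 [OK], height=2
All nodes satisfy the balance condition.
Result: Balanced


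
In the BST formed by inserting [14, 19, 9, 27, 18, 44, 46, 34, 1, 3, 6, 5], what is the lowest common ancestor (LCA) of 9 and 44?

Tree insertion order: [14, 19, 9, 27, 18, 44, 46, 34, 1, 3, 6, 5]
Tree (level-order array): [14, 9, 19, 1, None, 18, 27, None, 3, None, None, None, 44, None, 6, 34, 46, 5]
In a BST, the LCA of p=9, q=44 is the first node v on the
root-to-leaf path with p <= v <= q (go left if both < v, right if both > v).
Walk from root:
  at 14: 9 <= 14 <= 44, this is the LCA
LCA = 14


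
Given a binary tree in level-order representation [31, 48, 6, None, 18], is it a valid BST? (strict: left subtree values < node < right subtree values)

Level-order array: [31, 48, 6, None, 18]
Validate using subtree bounds (lo, hi): at each node, require lo < value < hi,
then recurse left with hi=value and right with lo=value.
Preorder trace (stopping at first violation):
  at node 31 with bounds (-inf, +inf): OK
  at node 48 with bounds (-inf, 31): VIOLATION
Node 48 violates its bound: not (-inf < 48 < 31).
Result: Not a valid BST


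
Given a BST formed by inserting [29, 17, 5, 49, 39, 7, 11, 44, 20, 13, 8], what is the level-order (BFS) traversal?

Tree insertion order: [29, 17, 5, 49, 39, 7, 11, 44, 20, 13, 8]
Tree (level-order array): [29, 17, 49, 5, 20, 39, None, None, 7, None, None, None, 44, None, 11, None, None, 8, 13]
BFS from the root, enqueuing left then right child of each popped node:
  queue [29] -> pop 29, enqueue [17, 49], visited so far: [29]
  queue [17, 49] -> pop 17, enqueue [5, 20], visited so far: [29, 17]
  queue [49, 5, 20] -> pop 49, enqueue [39], visited so far: [29, 17, 49]
  queue [5, 20, 39] -> pop 5, enqueue [7], visited so far: [29, 17, 49, 5]
  queue [20, 39, 7] -> pop 20, enqueue [none], visited so far: [29, 17, 49, 5, 20]
  queue [39, 7] -> pop 39, enqueue [44], visited so far: [29, 17, 49, 5, 20, 39]
  queue [7, 44] -> pop 7, enqueue [11], visited so far: [29, 17, 49, 5, 20, 39, 7]
  queue [44, 11] -> pop 44, enqueue [none], visited so far: [29, 17, 49, 5, 20, 39, 7, 44]
  queue [11] -> pop 11, enqueue [8, 13], visited so far: [29, 17, 49, 5, 20, 39, 7, 44, 11]
  queue [8, 13] -> pop 8, enqueue [none], visited so far: [29, 17, 49, 5, 20, 39, 7, 44, 11, 8]
  queue [13] -> pop 13, enqueue [none], visited so far: [29, 17, 49, 5, 20, 39, 7, 44, 11, 8, 13]
Result: [29, 17, 49, 5, 20, 39, 7, 44, 11, 8, 13]


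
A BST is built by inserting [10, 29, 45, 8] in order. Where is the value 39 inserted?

Starting tree (level order): [10, 8, 29, None, None, None, 45]
Insertion path: 10 -> 29 -> 45
Result: insert 39 as left child of 45
Final tree (level order): [10, 8, 29, None, None, None, 45, 39]


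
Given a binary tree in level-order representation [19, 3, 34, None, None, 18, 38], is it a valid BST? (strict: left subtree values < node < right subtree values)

Level-order array: [19, 3, 34, None, None, 18, 38]
Validate using subtree bounds (lo, hi): at each node, require lo < value < hi,
then recurse left with hi=value and right with lo=value.
Preorder trace (stopping at first violation):
  at node 19 with bounds (-inf, +inf): OK
  at node 3 with bounds (-inf, 19): OK
  at node 34 with bounds (19, +inf): OK
  at node 18 with bounds (19, 34): VIOLATION
Node 18 violates its bound: not (19 < 18 < 34).
Result: Not a valid BST


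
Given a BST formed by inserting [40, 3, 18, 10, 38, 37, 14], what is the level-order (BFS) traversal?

Tree insertion order: [40, 3, 18, 10, 38, 37, 14]
Tree (level-order array): [40, 3, None, None, 18, 10, 38, None, 14, 37]
BFS from the root, enqueuing left then right child of each popped node:
  queue [40] -> pop 40, enqueue [3], visited so far: [40]
  queue [3] -> pop 3, enqueue [18], visited so far: [40, 3]
  queue [18] -> pop 18, enqueue [10, 38], visited so far: [40, 3, 18]
  queue [10, 38] -> pop 10, enqueue [14], visited so far: [40, 3, 18, 10]
  queue [38, 14] -> pop 38, enqueue [37], visited so far: [40, 3, 18, 10, 38]
  queue [14, 37] -> pop 14, enqueue [none], visited so far: [40, 3, 18, 10, 38, 14]
  queue [37] -> pop 37, enqueue [none], visited so far: [40, 3, 18, 10, 38, 14, 37]
Result: [40, 3, 18, 10, 38, 14, 37]


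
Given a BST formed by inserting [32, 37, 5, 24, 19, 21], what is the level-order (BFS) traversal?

Tree insertion order: [32, 37, 5, 24, 19, 21]
Tree (level-order array): [32, 5, 37, None, 24, None, None, 19, None, None, 21]
BFS from the root, enqueuing left then right child of each popped node:
  queue [32] -> pop 32, enqueue [5, 37], visited so far: [32]
  queue [5, 37] -> pop 5, enqueue [24], visited so far: [32, 5]
  queue [37, 24] -> pop 37, enqueue [none], visited so far: [32, 5, 37]
  queue [24] -> pop 24, enqueue [19], visited so far: [32, 5, 37, 24]
  queue [19] -> pop 19, enqueue [21], visited so far: [32, 5, 37, 24, 19]
  queue [21] -> pop 21, enqueue [none], visited so far: [32, 5, 37, 24, 19, 21]
Result: [32, 5, 37, 24, 19, 21]


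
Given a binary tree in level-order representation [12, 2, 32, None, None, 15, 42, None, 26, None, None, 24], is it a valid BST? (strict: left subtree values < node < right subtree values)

Level-order array: [12, 2, 32, None, None, 15, 42, None, 26, None, None, 24]
Validate using subtree bounds (lo, hi): at each node, require lo < value < hi,
then recurse left with hi=value and right with lo=value.
Preorder trace (stopping at first violation):
  at node 12 with bounds (-inf, +inf): OK
  at node 2 with bounds (-inf, 12): OK
  at node 32 with bounds (12, +inf): OK
  at node 15 with bounds (12, 32): OK
  at node 26 with bounds (15, 32): OK
  at node 24 with bounds (15, 26): OK
  at node 42 with bounds (32, +inf): OK
No violation found at any node.
Result: Valid BST


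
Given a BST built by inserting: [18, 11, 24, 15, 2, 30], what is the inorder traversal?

Tree insertion order: [18, 11, 24, 15, 2, 30]
Tree (level-order array): [18, 11, 24, 2, 15, None, 30]
Inorder traversal: [2, 11, 15, 18, 24, 30]


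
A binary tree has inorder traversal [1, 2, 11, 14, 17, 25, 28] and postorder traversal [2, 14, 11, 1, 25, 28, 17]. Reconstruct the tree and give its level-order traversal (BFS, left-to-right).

Inorder:   [1, 2, 11, 14, 17, 25, 28]
Postorder: [2, 14, 11, 1, 25, 28, 17]
Algorithm: postorder visits root last, so walk postorder right-to-left;
each value is the root of the current inorder slice — split it at that
value, recurse on the right subtree first, then the left.
Recursive splits:
  root=17; inorder splits into left=[1, 2, 11, 14], right=[25, 28]
  root=28; inorder splits into left=[25], right=[]
  root=25; inorder splits into left=[], right=[]
  root=1; inorder splits into left=[], right=[2, 11, 14]
  root=11; inorder splits into left=[2], right=[14]
  root=14; inorder splits into left=[], right=[]
  root=2; inorder splits into left=[], right=[]
Reconstructed level-order: [17, 1, 28, 11, 25, 2, 14]


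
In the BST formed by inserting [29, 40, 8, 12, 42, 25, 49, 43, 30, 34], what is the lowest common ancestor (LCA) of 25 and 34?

Tree insertion order: [29, 40, 8, 12, 42, 25, 49, 43, 30, 34]
Tree (level-order array): [29, 8, 40, None, 12, 30, 42, None, 25, None, 34, None, 49, None, None, None, None, 43]
In a BST, the LCA of p=25, q=34 is the first node v on the
root-to-leaf path with p <= v <= q (go left if both < v, right if both > v).
Walk from root:
  at 29: 25 <= 29 <= 34, this is the LCA
LCA = 29


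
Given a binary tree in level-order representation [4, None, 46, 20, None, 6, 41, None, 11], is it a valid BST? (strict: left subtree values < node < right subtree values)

Level-order array: [4, None, 46, 20, None, 6, 41, None, 11]
Validate using subtree bounds (lo, hi): at each node, require lo < value < hi,
then recurse left with hi=value and right with lo=value.
Preorder trace (stopping at first violation):
  at node 4 with bounds (-inf, +inf): OK
  at node 46 with bounds (4, +inf): OK
  at node 20 with bounds (4, 46): OK
  at node 6 with bounds (4, 20): OK
  at node 11 with bounds (6, 20): OK
  at node 41 with bounds (20, 46): OK
No violation found at any node.
Result: Valid BST


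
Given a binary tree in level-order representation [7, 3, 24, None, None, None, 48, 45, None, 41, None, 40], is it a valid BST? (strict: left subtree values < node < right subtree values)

Level-order array: [7, 3, 24, None, None, None, 48, 45, None, 41, None, 40]
Validate using subtree bounds (lo, hi): at each node, require lo < value < hi,
then recurse left with hi=value and right with lo=value.
Preorder trace (stopping at first violation):
  at node 7 with bounds (-inf, +inf): OK
  at node 3 with bounds (-inf, 7): OK
  at node 24 with bounds (7, +inf): OK
  at node 48 with bounds (24, +inf): OK
  at node 45 with bounds (24, 48): OK
  at node 41 with bounds (24, 45): OK
  at node 40 with bounds (24, 41): OK
No violation found at any node.
Result: Valid BST


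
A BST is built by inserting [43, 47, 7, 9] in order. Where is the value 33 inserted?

Starting tree (level order): [43, 7, 47, None, 9]
Insertion path: 43 -> 7 -> 9
Result: insert 33 as right child of 9
Final tree (level order): [43, 7, 47, None, 9, None, None, None, 33]


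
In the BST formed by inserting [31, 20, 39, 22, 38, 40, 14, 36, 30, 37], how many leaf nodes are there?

Tree built from: [31, 20, 39, 22, 38, 40, 14, 36, 30, 37]
Tree (level-order array): [31, 20, 39, 14, 22, 38, 40, None, None, None, 30, 36, None, None, None, None, None, None, 37]
Rule: A leaf has 0 children.
Per-node child counts:
  node 31: 2 child(ren)
  node 20: 2 child(ren)
  node 14: 0 child(ren)
  node 22: 1 child(ren)
  node 30: 0 child(ren)
  node 39: 2 child(ren)
  node 38: 1 child(ren)
  node 36: 1 child(ren)
  node 37: 0 child(ren)
  node 40: 0 child(ren)
Matching nodes: [14, 30, 37, 40]
Count of leaf nodes: 4


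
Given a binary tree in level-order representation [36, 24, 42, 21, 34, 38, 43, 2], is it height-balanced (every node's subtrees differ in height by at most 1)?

Tree (level-order array): [36, 24, 42, 21, 34, 38, 43, 2]
Definition: a tree is height-balanced if, at every node, |h(left) - h(right)| <= 1 (empty subtree has height -1).
Bottom-up per-node check:
  node 2: h_left=-1, h_right=-1, diff=0 [OK], height=0
  node 21: h_left=0, h_right=-1, diff=1 [OK], height=1
  node 34: h_left=-1, h_right=-1, diff=0 [OK], height=0
  node 24: h_left=1, h_right=0, diff=1 [OK], height=2
  node 38: h_left=-1, h_right=-1, diff=0 [OK], height=0
  node 43: h_left=-1, h_right=-1, diff=0 [OK], height=0
  node 42: h_left=0, h_right=0, diff=0 [OK], height=1
  node 36: h_left=2, h_right=1, diff=1 [OK], height=3
All nodes satisfy the balance condition.
Result: Balanced


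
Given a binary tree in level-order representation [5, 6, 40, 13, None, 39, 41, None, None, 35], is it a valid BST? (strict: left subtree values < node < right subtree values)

Level-order array: [5, 6, 40, 13, None, 39, 41, None, None, 35]
Validate using subtree bounds (lo, hi): at each node, require lo < value < hi,
then recurse left with hi=value and right with lo=value.
Preorder trace (stopping at first violation):
  at node 5 with bounds (-inf, +inf): OK
  at node 6 with bounds (-inf, 5): VIOLATION
Node 6 violates its bound: not (-inf < 6 < 5).
Result: Not a valid BST


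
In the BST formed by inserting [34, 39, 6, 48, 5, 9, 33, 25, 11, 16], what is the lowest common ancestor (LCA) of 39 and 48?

Tree insertion order: [34, 39, 6, 48, 5, 9, 33, 25, 11, 16]
Tree (level-order array): [34, 6, 39, 5, 9, None, 48, None, None, None, 33, None, None, 25, None, 11, None, None, 16]
In a BST, the LCA of p=39, q=48 is the first node v on the
root-to-leaf path with p <= v <= q (go left if both < v, right if both > v).
Walk from root:
  at 34: both 39 and 48 > 34, go right
  at 39: 39 <= 39 <= 48, this is the LCA
LCA = 39


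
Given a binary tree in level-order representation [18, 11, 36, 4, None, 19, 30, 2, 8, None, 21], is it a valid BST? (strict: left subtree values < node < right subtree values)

Level-order array: [18, 11, 36, 4, None, 19, 30, 2, 8, None, 21]
Validate using subtree bounds (lo, hi): at each node, require lo < value < hi,
then recurse left with hi=value and right with lo=value.
Preorder trace (stopping at first violation):
  at node 18 with bounds (-inf, +inf): OK
  at node 11 with bounds (-inf, 18): OK
  at node 4 with bounds (-inf, 11): OK
  at node 2 with bounds (-inf, 4): OK
  at node 8 with bounds (4, 11): OK
  at node 36 with bounds (18, +inf): OK
  at node 19 with bounds (18, 36): OK
  at node 21 with bounds (19, 36): OK
  at node 30 with bounds (36, +inf): VIOLATION
Node 30 violates its bound: not (36 < 30 < +inf).
Result: Not a valid BST


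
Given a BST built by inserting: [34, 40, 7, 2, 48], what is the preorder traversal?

Tree insertion order: [34, 40, 7, 2, 48]
Tree (level-order array): [34, 7, 40, 2, None, None, 48]
Preorder traversal: [34, 7, 2, 40, 48]


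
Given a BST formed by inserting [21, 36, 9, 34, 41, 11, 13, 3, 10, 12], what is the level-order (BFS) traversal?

Tree insertion order: [21, 36, 9, 34, 41, 11, 13, 3, 10, 12]
Tree (level-order array): [21, 9, 36, 3, 11, 34, 41, None, None, 10, 13, None, None, None, None, None, None, 12]
BFS from the root, enqueuing left then right child of each popped node:
  queue [21] -> pop 21, enqueue [9, 36], visited so far: [21]
  queue [9, 36] -> pop 9, enqueue [3, 11], visited so far: [21, 9]
  queue [36, 3, 11] -> pop 36, enqueue [34, 41], visited so far: [21, 9, 36]
  queue [3, 11, 34, 41] -> pop 3, enqueue [none], visited so far: [21, 9, 36, 3]
  queue [11, 34, 41] -> pop 11, enqueue [10, 13], visited so far: [21, 9, 36, 3, 11]
  queue [34, 41, 10, 13] -> pop 34, enqueue [none], visited so far: [21, 9, 36, 3, 11, 34]
  queue [41, 10, 13] -> pop 41, enqueue [none], visited so far: [21, 9, 36, 3, 11, 34, 41]
  queue [10, 13] -> pop 10, enqueue [none], visited so far: [21, 9, 36, 3, 11, 34, 41, 10]
  queue [13] -> pop 13, enqueue [12], visited so far: [21, 9, 36, 3, 11, 34, 41, 10, 13]
  queue [12] -> pop 12, enqueue [none], visited so far: [21, 9, 36, 3, 11, 34, 41, 10, 13, 12]
Result: [21, 9, 36, 3, 11, 34, 41, 10, 13, 12]


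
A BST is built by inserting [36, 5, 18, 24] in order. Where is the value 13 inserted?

Starting tree (level order): [36, 5, None, None, 18, None, 24]
Insertion path: 36 -> 5 -> 18
Result: insert 13 as left child of 18
Final tree (level order): [36, 5, None, None, 18, 13, 24]


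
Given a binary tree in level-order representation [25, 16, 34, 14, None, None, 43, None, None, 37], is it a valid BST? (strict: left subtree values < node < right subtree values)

Level-order array: [25, 16, 34, 14, None, None, 43, None, None, 37]
Validate using subtree bounds (lo, hi): at each node, require lo < value < hi,
then recurse left with hi=value and right with lo=value.
Preorder trace (stopping at first violation):
  at node 25 with bounds (-inf, +inf): OK
  at node 16 with bounds (-inf, 25): OK
  at node 14 with bounds (-inf, 16): OK
  at node 34 with bounds (25, +inf): OK
  at node 43 with bounds (34, +inf): OK
  at node 37 with bounds (34, 43): OK
No violation found at any node.
Result: Valid BST


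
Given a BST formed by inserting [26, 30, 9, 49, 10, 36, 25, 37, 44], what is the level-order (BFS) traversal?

Tree insertion order: [26, 30, 9, 49, 10, 36, 25, 37, 44]
Tree (level-order array): [26, 9, 30, None, 10, None, 49, None, 25, 36, None, None, None, None, 37, None, 44]
BFS from the root, enqueuing left then right child of each popped node:
  queue [26] -> pop 26, enqueue [9, 30], visited so far: [26]
  queue [9, 30] -> pop 9, enqueue [10], visited so far: [26, 9]
  queue [30, 10] -> pop 30, enqueue [49], visited so far: [26, 9, 30]
  queue [10, 49] -> pop 10, enqueue [25], visited so far: [26, 9, 30, 10]
  queue [49, 25] -> pop 49, enqueue [36], visited so far: [26, 9, 30, 10, 49]
  queue [25, 36] -> pop 25, enqueue [none], visited so far: [26, 9, 30, 10, 49, 25]
  queue [36] -> pop 36, enqueue [37], visited so far: [26, 9, 30, 10, 49, 25, 36]
  queue [37] -> pop 37, enqueue [44], visited so far: [26, 9, 30, 10, 49, 25, 36, 37]
  queue [44] -> pop 44, enqueue [none], visited so far: [26, 9, 30, 10, 49, 25, 36, 37, 44]
Result: [26, 9, 30, 10, 49, 25, 36, 37, 44]


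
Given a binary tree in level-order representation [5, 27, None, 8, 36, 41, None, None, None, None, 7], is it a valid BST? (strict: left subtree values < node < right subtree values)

Level-order array: [5, 27, None, 8, 36, 41, None, None, None, None, 7]
Validate using subtree bounds (lo, hi): at each node, require lo < value < hi,
then recurse left with hi=value and right with lo=value.
Preorder trace (stopping at first violation):
  at node 5 with bounds (-inf, +inf): OK
  at node 27 with bounds (-inf, 5): VIOLATION
Node 27 violates its bound: not (-inf < 27 < 5).
Result: Not a valid BST


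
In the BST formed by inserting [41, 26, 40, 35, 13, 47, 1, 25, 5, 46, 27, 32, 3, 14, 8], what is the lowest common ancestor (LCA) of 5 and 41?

Tree insertion order: [41, 26, 40, 35, 13, 47, 1, 25, 5, 46, 27, 32, 3, 14, 8]
Tree (level-order array): [41, 26, 47, 13, 40, 46, None, 1, 25, 35, None, None, None, None, 5, 14, None, 27, None, 3, 8, None, None, None, 32]
In a BST, the LCA of p=5, q=41 is the first node v on the
root-to-leaf path with p <= v <= q (go left if both < v, right if both > v).
Walk from root:
  at 41: 5 <= 41 <= 41, this is the LCA
LCA = 41


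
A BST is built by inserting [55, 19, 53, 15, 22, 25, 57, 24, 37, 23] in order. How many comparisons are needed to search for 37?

Search path for 37: 55 -> 19 -> 53 -> 22 -> 25 -> 37
Found: True
Comparisons: 6


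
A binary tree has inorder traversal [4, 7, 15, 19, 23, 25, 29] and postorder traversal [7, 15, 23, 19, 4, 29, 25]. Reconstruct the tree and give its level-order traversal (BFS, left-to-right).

Inorder:   [4, 7, 15, 19, 23, 25, 29]
Postorder: [7, 15, 23, 19, 4, 29, 25]
Algorithm: postorder visits root last, so walk postorder right-to-left;
each value is the root of the current inorder slice — split it at that
value, recurse on the right subtree first, then the left.
Recursive splits:
  root=25; inorder splits into left=[4, 7, 15, 19, 23], right=[29]
  root=29; inorder splits into left=[], right=[]
  root=4; inorder splits into left=[], right=[7, 15, 19, 23]
  root=19; inorder splits into left=[7, 15], right=[23]
  root=23; inorder splits into left=[], right=[]
  root=15; inorder splits into left=[7], right=[]
  root=7; inorder splits into left=[], right=[]
Reconstructed level-order: [25, 4, 29, 19, 15, 23, 7]


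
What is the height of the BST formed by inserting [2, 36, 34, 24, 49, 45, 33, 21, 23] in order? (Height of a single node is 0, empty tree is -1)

Insertion order: [2, 36, 34, 24, 49, 45, 33, 21, 23]
Tree (level-order array): [2, None, 36, 34, 49, 24, None, 45, None, 21, 33, None, None, None, 23]
Compute height bottom-up (empty subtree = -1):
  height(23) = 1 + max(-1, -1) = 0
  height(21) = 1 + max(-1, 0) = 1
  height(33) = 1 + max(-1, -1) = 0
  height(24) = 1 + max(1, 0) = 2
  height(34) = 1 + max(2, -1) = 3
  height(45) = 1 + max(-1, -1) = 0
  height(49) = 1 + max(0, -1) = 1
  height(36) = 1 + max(3, 1) = 4
  height(2) = 1 + max(-1, 4) = 5
Height = 5


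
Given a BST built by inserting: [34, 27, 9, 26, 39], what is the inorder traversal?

Tree insertion order: [34, 27, 9, 26, 39]
Tree (level-order array): [34, 27, 39, 9, None, None, None, None, 26]
Inorder traversal: [9, 26, 27, 34, 39]


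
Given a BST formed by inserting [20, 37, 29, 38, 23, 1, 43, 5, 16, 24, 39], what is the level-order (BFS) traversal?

Tree insertion order: [20, 37, 29, 38, 23, 1, 43, 5, 16, 24, 39]
Tree (level-order array): [20, 1, 37, None, 5, 29, 38, None, 16, 23, None, None, 43, None, None, None, 24, 39]
BFS from the root, enqueuing left then right child of each popped node:
  queue [20] -> pop 20, enqueue [1, 37], visited so far: [20]
  queue [1, 37] -> pop 1, enqueue [5], visited so far: [20, 1]
  queue [37, 5] -> pop 37, enqueue [29, 38], visited so far: [20, 1, 37]
  queue [5, 29, 38] -> pop 5, enqueue [16], visited so far: [20, 1, 37, 5]
  queue [29, 38, 16] -> pop 29, enqueue [23], visited so far: [20, 1, 37, 5, 29]
  queue [38, 16, 23] -> pop 38, enqueue [43], visited so far: [20, 1, 37, 5, 29, 38]
  queue [16, 23, 43] -> pop 16, enqueue [none], visited so far: [20, 1, 37, 5, 29, 38, 16]
  queue [23, 43] -> pop 23, enqueue [24], visited so far: [20, 1, 37, 5, 29, 38, 16, 23]
  queue [43, 24] -> pop 43, enqueue [39], visited so far: [20, 1, 37, 5, 29, 38, 16, 23, 43]
  queue [24, 39] -> pop 24, enqueue [none], visited so far: [20, 1, 37, 5, 29, 38, 16, 23, 43, 24]
  queue [39] -> pop 39, enqueue [none], visited so far: [20, 1, 37, 5, 29, 38, 16, 23, 43, 24, 39]
Result: [20, 1, 37, 5, 29, 38, 16, 23, 43, 24, 39]


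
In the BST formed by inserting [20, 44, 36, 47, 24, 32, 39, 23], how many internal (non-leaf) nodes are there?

Tree built from: [20, 44, 36, 47, 24, 32, 39, 23]
Tree (level-order array): [20, None, 44, 36, 47, 24, 39, None, None, 23, 32]
Rule: An internal node has at least one child.
Per-node child counts:
  node 20: 1 child(ren)
  node 44: 2 child(ren)
  node 36: 2 child(ren)
  node 24: 2 child(ren)
  node 23: 0 child(ren)
  node 32: 0 child(ren)
  node 39: 0 child(ren)
  node 47: 0 child(ren)
Matching nodes: [20, 44, 36, 24]
Count of internal (non-leaf) nodes: 4


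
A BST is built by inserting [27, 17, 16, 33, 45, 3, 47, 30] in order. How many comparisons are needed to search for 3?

Search path for 3: 27 -> 17 -> 16 -> 3
Found: True
Comparisons: 4


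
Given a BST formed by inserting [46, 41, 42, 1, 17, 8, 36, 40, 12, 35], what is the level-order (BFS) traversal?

Tree insertion order: [46, 41, 42, 1, 17, 8, 36, 40, 12, 35]
Tree (level-order array): [46, 41, None, 1, 42, None, 17, None, None, 8, 36, None, 12, 35, 40]
BFS from the root, enqueuing left then right child of each popped node:
  queue [46] -> pop 46, enqueue [41], visited so far: [46]
  queue [41] -> pop 41, enqueue [1, 42], visited so far: [46, 41]
  queue [1, 42] -> pop 1, enqueue [17], visited so far: [46, 41, 1]
  queue [42, 17] -> pop 42, enqueue [none], visited so far: [46, 41, 1, 42]
  queue [17] -> pop 17, enqueue [8, 36], visited so far: [46, 41, 1, 42, 17]
  queue [8, 36] -> pop 8, enqueue [12], visited so far: [46, 41, 1, 42, 17, 8]
  queue [36, 12] -> pop 36, enqueue [35, 40], visited so far: [46, 41, 1, 42, 17, 8, 36]
  queue [12, 35, 40] -> pop 12, enqueue [none], visited so far: [46, 41, 1, 42, 17, 8, 36, 12]
  queue [35, 40] -> pop 35, enqueue [none], visited so far: [46, 41, 1, 42, 17, 8, 36, 12, 35]
  queue [40] -> pop 40, enqueue [none], visited so far: [46, 41, 1, 42, 17, 8, 36, 12, 35, 40]
Result: [46, 41, 1, 42, 17, 8, 36, 12, 35, 40]


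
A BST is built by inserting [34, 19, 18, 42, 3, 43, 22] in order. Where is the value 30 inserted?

Starting tree (level order): [34, 19, 42, 18, 22, None, 43, 3]
Insertion path: 34 -> 19 -> 22
Result: insert 30 as right child of 22
Final tree (level order): [34, 19, 42, 18, 22, None, 43, 3, None, None, 30]


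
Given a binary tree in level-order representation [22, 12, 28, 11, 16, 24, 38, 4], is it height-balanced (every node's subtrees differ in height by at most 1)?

Tree (level-order array): [22, 12, 28, 11, 16, 24, 38, 4]
Definition: a tree is height-balanced if, at every node, |h(left) - h(right)| <= 1 (empty subtree has height -1).
Bottom-up per-node check:
  node 4: h_left=-1, h_right=-1, diff=0 [OK], height=0
  node 11: h_left=0, h_right=-1, diff=1 [OK], height=1
  node 16: h_left=-1, h_right=-1, diff=0 [OK], height=0
  node 12: h_left=1, h_right=0, diff=1 [OK], height=2
  node 24: h_left=-1, h_right=-1, diff=0 [OK], height=0
  node 38: h_left=-1, h_right=-1, diff=0 [OK], height=0
  node 28: h_left=0, h_right=0, diff=0 [OK], height=1
  node 22: h_left=2, h_right=1, diff=1 [OK], height=3
All nodes satisfy the balance condition.
Result: Balanced


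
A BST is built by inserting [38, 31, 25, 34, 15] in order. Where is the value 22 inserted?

Starting tree (level order): [38, 31, None, 25, 34, 15]
Insertion path: 38 -> 31 -> 25 -> 15
Result: insert 22 as right child of 15
Final tree (level order): [38, 31, None, 25, 34, 15, None, None, None, None, 22]


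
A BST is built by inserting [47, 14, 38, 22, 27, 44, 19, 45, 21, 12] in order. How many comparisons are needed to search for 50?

Search path for 50: 47
Found: False
Comparisons: 1


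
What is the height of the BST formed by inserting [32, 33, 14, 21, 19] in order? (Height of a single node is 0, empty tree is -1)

Insertion order: [32, 33, 14, 21, 19]
Tree (level-order array): [32, 14, 33, None, 21, None, None, 19]
Compute height bottom-up (empty subtree = -1):
  height(19) = 1 + max(-1, -1) = 0
  height(21) = 1 + max(0, -1) = 1
  height(14) = 1 + max(-1, 1) = 2
  height(33) = 1 + max(-1, -1) = 0
  height(32) = 1 + max(2, 0) = 3
Height = 3


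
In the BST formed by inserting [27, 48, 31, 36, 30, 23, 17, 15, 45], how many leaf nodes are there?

Tree built from: [27, 48, 31, 36, 30, 23, 17, 15, 45]
Tree (level-order array): [27, 23, 48, 17, None, 31, None, 15, None, 30, 36, None, None, None, None, None, 45]
Rule: A leaf has 0 children.
Per-node child counts:
  node 27: 2 child(ren)
  node 23: 1 child(ren)
  node 17: 1 child(ren)
  node 15: 0 child(ren)
  node 48: 1 child(ren)
  node 31: 2 child(ren)
  node 30: 0 child(ren)
  node 36: 1 child(ren)
  node 45: 0 child(ren)
Matching nodes: [15, 30, 45]
Count of leaf nodes: 3


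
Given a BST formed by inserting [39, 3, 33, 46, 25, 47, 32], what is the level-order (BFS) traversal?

Tree insertion order: [39, 3, 33, 46, 25, 47, 32]
Tree (level-order array): [39, 3, 46, None, 33, None, 47, 25, None, None, None, None, 32]
BFS from the root, enqueuing left then right child of each popped node:
  queue [39] -> pop 39, enqueue [3, 46], visited so far: [39]
  queue [3, 46] -> pop 3, enqueue [33], visited so far: [39, 3]
  queue [46, 33] -> pop 46, enqueue [47], visited so far: [39, 3, 46]
  queue [33, 47] -> pop 33, enqueue [25], visited so far: [39, 3, 46, 33]
  queue [47, 25] -> pop 47, enqueue [none], visited so far: [39, 3, 46, 33, 47]
  queue [25] -> pop 25, enqueue [32], visited so far: [39, 3, 46, 33, 47, 25]
  queue [32] -> pop 32, enqueue [none], visited so far: [39, 3, 46, 33, 47, 25, 32]
Result: [39, 3, 46, 33, 47, 25, 32]


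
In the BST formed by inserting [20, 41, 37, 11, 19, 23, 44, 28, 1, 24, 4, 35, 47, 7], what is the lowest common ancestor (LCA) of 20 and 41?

Tree insertion order: [20, 41, 37, 11, 19, 23, 44, 28, 1, 24, 4, 35, 47, 7]
Tree (level-order array): [20, 11, 41, 1, 19, 37, 44, None, 4, None, None, 23, None, None, 47, None, 7, None, 28, None, None, None, None, 24, 35]
In a BST, the LCA of p=20, q=41 is the first node v on the
root-to-leaf path with p <= v <= q (go left if both < v, right if both > v).
Walk from root:
  at 20: 20 <= 20 <= 41, this is the LCA
LCA = 20


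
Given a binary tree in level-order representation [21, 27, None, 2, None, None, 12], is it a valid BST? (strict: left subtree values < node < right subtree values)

Level-order array: [21, 27, None, 2, None, None, 12]
Validate using subtree bounds (lo, hi): at each node, require lo < value < hi,
then recurse left with hi=value and right with lo=value.
Preorder trace (stopping at first violation):
  at node 21 with bounds (-inf, +inf): OK
  at node 27 with bounds (-inf, 21): VIOLATION
Node 27 violates its bound: not (-inf < 27 < 21).
Result: Not a valid BST


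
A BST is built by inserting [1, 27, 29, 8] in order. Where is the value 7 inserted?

Starting tree (level order): [1, None, 27, 8, 29]
Insertion path: 1 -> 27 -> 8
Result: insert 7 as left child of 8
Final tree (level order): [1, None, 27, 8, 29, 7]


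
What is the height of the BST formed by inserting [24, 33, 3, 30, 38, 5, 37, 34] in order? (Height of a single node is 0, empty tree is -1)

Insertion order: [24, 33, 3, 30, 38, 5, 37, 34]
Tree (level-order array): [24, 3, 33, None, 5, 30, 38, None, None, None, None, 37, None, 34]
Compute height bottom-up (empty subtree = -1):
  height(5) = 1 + max(-1, -1) = 0
  height(3) = 1 + max(-1, 0) = 1
  height(30) = 1 + max(-1, -1) = 0
  height(34) = 1 + max(-1, -1) = 0
  height(37) = 1 + max(0, -1) = 1
  height(38) = 1 + max(1, -1) = 2
  height(33) = 1 + max(0, 2) = 3
  height(24) = 1 + max(1, 3) = 4
Height = 4


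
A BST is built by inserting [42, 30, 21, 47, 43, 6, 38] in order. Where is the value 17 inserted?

Starting tree (level order): [42, 30, 47, 21, 38, 43, None, 6]
Insertion path: 42 -> 30 -> 21 -> 6
Result: insert 17 as right child of 6
Final tree (level order): [42, 30, 47, 21, 38, 43, None, 6, None, None, None, None, None, None, 17]


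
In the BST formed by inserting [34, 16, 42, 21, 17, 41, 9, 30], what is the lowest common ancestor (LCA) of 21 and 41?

Tree insertion order: [34, 16, 42, 21, 17, 41, 9, 30]
Tree (level-order array): [34, 16, 42, 9, 21, 41, None, None, None, 17, 30]
In a BST, the LCA of p=21, q=41 is the first node v on the
root-to-leaf path with p <= v <= q (go left if both < v, right if both > v).
Walk from root:
  at 34: 21 <= 34 <= 41, this is the LCA
LCA = 34


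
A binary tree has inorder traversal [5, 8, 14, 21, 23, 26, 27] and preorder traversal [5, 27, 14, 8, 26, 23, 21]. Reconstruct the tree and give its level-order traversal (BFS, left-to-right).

Inorder:  [5, 8, 14, 21, 23, 26, 27]
Preorder: [5, 27, 14, 8, 26, 23, 21]
Algorithm: preorder visits root first, so consume preorder in order;
for each root, split the current inorder slice at that value into
left-subtree inorder and right-subtree inorder, then recurse.
Recursive splits:
  root=5; inorder splits into left=[], right=[8, 14, 21, 23, 26, 27]
  root=27; inorder splits into left=[8, 14, 21, 23, 26], right=[]
  root=14; inorder splits into left=[8], right=[21, 23, 26]
  root=8; inorder splits into left=[], right=[]
  root=26; inorder splits into left=[21, 23], right=[]
  root=23; inorder splits into left=[21], right=[]
  root=21; inorder splits into left=[], right=[]
Reconstructed level-order: [5, 27, 14, 8, 26, 23, 21]


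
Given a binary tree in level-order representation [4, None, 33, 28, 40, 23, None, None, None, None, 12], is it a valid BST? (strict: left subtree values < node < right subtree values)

Level-order array: [4, None, 33, 28, 40, 23, None, None, None, None, 12]
Validate using subtree bounds (lo, hi): at each node, require lo < value < hi,
then recurse left with hi=value and right with lo=value.
Preorder trace (stopping at first violation):
  at node 4 with bounds (-inf, +inf): OK
  at node 33 with bounds (4, +inf): OK
  at node 28 with bounds (4, 33): OK
  at node 23 with bounds (4, 28): OK
  at node 12 with bounds (23, 28): VIOLATION
Node 12 violates its bound: not (23 < 12 < 28).
Result: Not a valid BST


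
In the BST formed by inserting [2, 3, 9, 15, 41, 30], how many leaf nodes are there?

Tree built from: [2, 3, 9, 15, 41, 30]
Tree (level-order array): [2, None, 3, None, 9, None, 15, None, 41, 30]
Rule: A leaf has 0 children.
Per-node child counts:
  node 2: 1 child(ren)
  node 3: 1 child(ren)
  node 9: 1 child(ren)
  node 15: 1 child(ren)
  node 41: 1 child(ren)
  node 30: 0 child(ren)
Matching nodes: [30]
Count of leaf nodes: 1


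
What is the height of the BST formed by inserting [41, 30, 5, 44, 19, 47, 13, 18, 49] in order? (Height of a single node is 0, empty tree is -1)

Insertion order: [41, 30, 5, 44, 19, 47, 13, 18, 49]
Tree (level-order array): [41, 30, 44, 5, None, None, 47, None, 19, None, 49, 13, None, None, None, None, 18]
Compute height bottom-up (empty subtree = -1):
  height(18) = 1 + max(-1, -1) = 0
  height(13) = 1 + max(-1, 0) = 1
  height(19) = 1 + max(1, -1) = 2
  height(5) = 1 + max(-1, 2) = 3
  height(30) = 1 + max(3, -1) = 4
  height(49) = 1 + max(-1, -1) = 0
  height(47) = 1 + max(-1, 0) = 1
  height(44) = 1 + max(-1, 1) = 2
  height(41) = 1 + max(4, 2) = 5
Height = 5


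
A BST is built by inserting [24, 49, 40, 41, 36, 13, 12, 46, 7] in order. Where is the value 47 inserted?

Starting tree (level order): [24, 13, 49, 12, None, 40, None, 7, None, 36, 41, None, None, None, None, None, 46]
Insertion path: 24 -> 49 -> 40 -> 41 -> 46
Result: insert 47 as right child of 46
Final tree (level order): [24, 13, 49, 12, None, 40, None, 7, None, 36, 41, None, None, None, None, None, 46, None, 47]


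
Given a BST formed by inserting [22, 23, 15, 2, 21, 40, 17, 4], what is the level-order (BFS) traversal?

Tree insertion order: [22, 23, 15, 2, 21, 40, 17, 4]
Tree (level-order array): [22, 15, 23, 2, 21, None, 40, None, 4, 17]
BFS from the root, enqueuing left then right child of each popped node:
  queue [22] -> pop 22, enqueue [15, 23], visited so far: [22]
  queue [15, 23] -> pop 15, enqueue [2, 21], visited so far: [22, 15]
  queue [23, 2, 21] -> pop 23, enqueue [40], visited so far: [22, 15, 23]
  queue [2, 21, 40] -> pop 2, enqueue [4], visited so far: [22, 15, 23, 2]
  queue [21, 40, 4] -> pop 21, enqueue [17], visited so far: [22, 15, 23, 2, 21]
  queue [40, 4, 17] -> pop 40, enqueue [none], visited so far: [22, 15, 23, 2, 21, 40]
  queue [4, 17] -> pop 4, enqueue [none], visited so far: [22, 15, 23, 2, 21, 40, 4]
  queue [17] -> pop 17, enqueue [none], visited so far: [22, 15, 23, 2, 21, 40, 4, 17]
Result: [22, 15, 23, 2, 21, 40, 4, 17]


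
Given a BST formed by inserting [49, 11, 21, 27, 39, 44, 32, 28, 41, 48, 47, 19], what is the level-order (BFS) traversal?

Tree insertion order: [49, 11, 21, 27, 39, 44, 32, 28, 41, 48, 47, 19]
Tree (level-order array): [49, 11, None, None, 21, 19, 27, None, None, None, 39, 32, 44, 28, None, 41, 48, None, None, None, None, 47]
BFS from the root, enqueuing left then right child of each popped node:
  queue [49] -> pop 49, enqueue [11], visited so far: [49]
  queue [11] -> pop 11, enqueue [21], visited so far: [49, 11]
  queue [21] -> pop 21, enqueue [19, 27], visited so far: [49, 11, 21]
  queue [19, 27] -> pop 19, enqueue [none], visited so far: [49, 11, 21, 19]
  queue [27] -> pop 27, enqueue [39], visited so far: [49, 11, 21, 19, 27]
  queue [39] -> pop 39, enqueue [32, 44], visited so far: [49, 11, 21, 19, 27, 39]
  queue [32, 44] -> pop 32, enqueue [28], visited so far: [49, 11, 21, 19, 27, 39, 32]
  queue [44, 28] -> pop 44, enqueue [41, 48], visited so far: [49, 11, 21, 19, 27, 39, 32, 44]
  queue [28, 41, 48] -> pop 28, enqueue [none], visited so far: [49, 11, 21, 19, 27, 39, 32, 44, 28]
  queue [41, 48] -> pop 41, enqueue [none], visited so far: [49, 11, 21, 19, 27, 39, 32, 44, 28, 41]
  queue [48] -> pop 48, enqueue [47], visited so far: [49, 11, 21, 19, 27, 39, 32, 44, 28, 41, 48]
  queue [47] -> pop 47, enqueue [none], visited so far: [49, 11, 21, 19, 27, 39, 32, 44, 28, 41, 48, 47]
Result: [49, 11, 21, 19, 27, 39, 32, 44, 28, 41, 48, 47]


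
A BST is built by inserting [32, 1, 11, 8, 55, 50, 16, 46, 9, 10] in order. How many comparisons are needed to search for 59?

Search path for 59: 32 -> 55
Found: False
Comparisons: 2


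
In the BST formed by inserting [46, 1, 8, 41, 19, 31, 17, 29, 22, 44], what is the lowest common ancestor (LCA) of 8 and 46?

Tree insertion order: [46, 1, 8, 41, 19, 31, 17, 29, 22, 44]
Tree (level-order array): [46, 1, None, None, 8, None, 41, 19, 44, 17, 31, None, None, None, None, 29, None, 22]
In a BST, the LCA of p=8, q=46 is the first node v on the
root-to-leaf path with p <= v <= q (go left if both < v, right if both > v).
Walk from root:
  at 46: 8 <= 46 <= 46, this is the LCA
LCA = 46


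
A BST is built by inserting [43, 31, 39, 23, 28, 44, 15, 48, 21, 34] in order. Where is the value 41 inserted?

Starting tree (level order): [43, 31, 44, 23, 39, None, 48, 15, 28, 34, None, None, None, None, 21]
Insertion path: 43 -> 31 -> 39
Result: insert 41 as right child of 39
Final tree (level order): [43, 31, 44, 23, 39, None, 48, 15, 28, 34, 41, None, None, None, 21]


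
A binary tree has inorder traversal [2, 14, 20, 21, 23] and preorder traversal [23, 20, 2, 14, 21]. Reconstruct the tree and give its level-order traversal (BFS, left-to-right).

Inorder:  [2, 14, 20, 21, 23]
Preorder: [23, 20, 2, 14, 21]
Algorithm: preorder visits root first, so consume preorder in order;
for each root, split the current inorder slice at that value into
left-subtree inorder and right-subtree inorder, then recurse.
Recursive splits:
  root=23; inorder splits into left=[2, 14, 20, 21], right=[]
  root=20; inorder splits into left=[2, 14], right=[21]
  root=2; inorder splits into left=[], right=[14]
  root=14; inorder splits into left=[], right=[]
  root=21; inorder splits into left=[], right=[]
Reconstructed level-order: [23, 20, 2, 21, 14]


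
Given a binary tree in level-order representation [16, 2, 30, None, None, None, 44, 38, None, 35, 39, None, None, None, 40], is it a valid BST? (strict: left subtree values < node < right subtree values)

Level-order array: [16, 2, 30, None, None, None, 44, 38, None, 35, 39, None, None, None, 40]
Validate using subtree bounds (lo, hi): at each node, require lo < value < hi,
then recurse left with hi=value and right with lo=value.
Preorder trace (stopping at first violation):
  at node 16 with bounds (-inf, +inf): OK
  at node 2 with bounds (-inf, 16): OK
  at node 30 with bounds (16, +inf): OK
  at node 44 with bounds (30, +inf): OK
  at node 38 with bounds (30, 44): OK
  at node 35 with bounds (30, 38): OK
  at node 39 with bounds (38, 44): OK
  at node 40 with bounds (39, 44): OK
No violation found at any node.
Result: Valid BST


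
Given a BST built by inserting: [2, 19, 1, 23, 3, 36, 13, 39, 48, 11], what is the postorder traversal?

Tree insertion order: [2, 19, 1, 23, 3, 36, 13, 39, 48, 11]
Tree (level-order array): [2, 1, 19, None, None, 3, 23, None, 13, None, 36, 11, None, None, 39, None, None, None, 48]
Postorder traversal: [1, 11, 13, 3, 48, 39, 36, 23, 19, 2]


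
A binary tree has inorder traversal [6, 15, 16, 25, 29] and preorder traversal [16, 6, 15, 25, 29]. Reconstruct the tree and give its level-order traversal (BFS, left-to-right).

Inorder:  [6, 15, 16, 25, 29]
Preorder: [16, 6, 15, 25, 29]
Algorithm: preorder visits root first, so consume preorder in order;
for each root, split the current inorder slice at that value into
left-subtree inorder and right-subtree inorder, then recurse.
Recursive splits:
  root=16; inorder splits into left=[6, 15], right=[25, 29]
  root=6; inorder splits into left=[], right=[15]
  root=15; inorder splits into left=[], right=[]
  root=25; inorder splits into left=[], right=[29]
  root=29; inorder splits into left=[], right=[]
Reconstructed level-order: [16, 6, 25, 15, 29]
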